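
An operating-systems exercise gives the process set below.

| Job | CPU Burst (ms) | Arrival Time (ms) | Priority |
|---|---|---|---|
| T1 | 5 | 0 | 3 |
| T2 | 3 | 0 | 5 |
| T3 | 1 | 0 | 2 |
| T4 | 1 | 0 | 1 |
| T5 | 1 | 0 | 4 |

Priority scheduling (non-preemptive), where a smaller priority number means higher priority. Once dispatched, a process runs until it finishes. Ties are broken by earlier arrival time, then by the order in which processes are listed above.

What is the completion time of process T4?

1

Timeline: | T4 0-1 | T3 1-2 | T1 2-7 | T5 7-8 | T2 8-11 |
Completion: T1=7  T2=11  T3=2  T4=1  T5=8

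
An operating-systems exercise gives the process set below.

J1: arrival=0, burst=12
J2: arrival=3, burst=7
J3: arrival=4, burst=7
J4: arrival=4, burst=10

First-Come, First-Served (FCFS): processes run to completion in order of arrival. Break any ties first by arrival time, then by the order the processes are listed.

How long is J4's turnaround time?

32

Gantt: | J1 0-12 | J2 12-19 | J3 19-26 | J4 26-36 |
Completion: J1=12  J2=19  J3=26  J4=36
Turnaround (C−A): J1=12  J2=16  J3=22  J4=32
Turnaround(J4) = completion − arrival = 36 − 4 = 32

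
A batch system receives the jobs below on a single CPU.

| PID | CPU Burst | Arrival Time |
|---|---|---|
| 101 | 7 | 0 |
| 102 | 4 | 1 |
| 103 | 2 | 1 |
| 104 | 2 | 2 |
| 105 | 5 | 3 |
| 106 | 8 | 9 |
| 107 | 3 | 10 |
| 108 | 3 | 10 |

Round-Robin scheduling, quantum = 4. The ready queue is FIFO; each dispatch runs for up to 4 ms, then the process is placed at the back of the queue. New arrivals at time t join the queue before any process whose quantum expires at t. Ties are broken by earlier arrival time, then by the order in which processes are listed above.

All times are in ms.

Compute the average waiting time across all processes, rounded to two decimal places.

Gantt: | 101 0-4 | 102 4-8 | 103 8-10 | 104 10-12 | 105 12-16 | 101 16-19 | 106 19-23 | 107 23-26 | 108 26-29 | 105 29-30 | 106 30-34 |
Completion: 101=19  102=8  103=10  104=12  105=30  106=34  107=26  108=29
Turnaround (C−A): 101=19  102=7  103=9  104=10  105=27  106=25  107=16  108=19
Waiting times: 101=12, 102=3, 103=7, 104=8, 105=22, 106=17, 107=13, 108=16
Average waiting = (12+3+7+8+22+17+13+16) / 8 = 98/8 = 12.25

12.25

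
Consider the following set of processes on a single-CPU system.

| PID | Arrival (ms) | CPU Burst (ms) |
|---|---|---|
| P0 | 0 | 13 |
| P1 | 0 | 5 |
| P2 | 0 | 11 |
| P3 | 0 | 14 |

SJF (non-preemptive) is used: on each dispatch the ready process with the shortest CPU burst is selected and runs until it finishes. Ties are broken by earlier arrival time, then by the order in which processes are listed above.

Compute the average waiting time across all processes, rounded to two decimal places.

Gantt: | P1 0-5 | P2 5-16 | P0 16-29 | P3 29-43 |
Completion: P0=29  P1=5  P2=16  P3=43
Turnaround (C−A): P0=29  P1=5  P2=16  P3=43
Waiting times: P0=16, P1=0, P2=5, P3=29
Average waiting = (16+0+5+29) / 4 = 50/4 = 12.50

12.50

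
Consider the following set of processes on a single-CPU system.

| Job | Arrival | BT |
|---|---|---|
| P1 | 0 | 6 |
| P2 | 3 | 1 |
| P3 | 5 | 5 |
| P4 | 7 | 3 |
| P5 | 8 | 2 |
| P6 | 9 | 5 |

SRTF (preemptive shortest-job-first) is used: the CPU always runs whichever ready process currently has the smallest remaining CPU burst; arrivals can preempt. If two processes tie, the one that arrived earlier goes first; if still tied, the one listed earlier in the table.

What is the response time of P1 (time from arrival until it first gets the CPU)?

Schedule: | P1 0-3 | P2 3-4 | P1 4-7 | P4 7-10 | P5 10-12 | P3 12-17 | P6 17-22 |
Completion: P1=7  P2=4  P3=17  P4=10  P5=12  P6=22
Turnaround (C−A): P1=7  P2=1  P3=12  P4=3  P5=4  P6=13
Response(P1) = first start − arrival = 0 − 0 = 0

0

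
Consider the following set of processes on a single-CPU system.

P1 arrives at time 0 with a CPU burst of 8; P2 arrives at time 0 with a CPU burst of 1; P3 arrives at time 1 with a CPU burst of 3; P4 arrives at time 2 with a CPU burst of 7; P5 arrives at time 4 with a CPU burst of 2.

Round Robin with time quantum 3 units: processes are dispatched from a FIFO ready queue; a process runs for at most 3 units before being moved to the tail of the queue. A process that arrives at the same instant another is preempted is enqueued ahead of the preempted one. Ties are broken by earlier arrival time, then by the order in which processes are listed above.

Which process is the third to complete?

Timeline: | P1 0-3 | P2 3-4 | P3 4-7 | P4 7-10 | P1 10-13 | P5 13-15 | P4 15-18 | P1 18-20 | P4 20-21 |
Completion: P1=20  P2=4  P3=7  P4=21  P5=15
Turnaround (C−A): P1=20  P2=4  P3=6  P4=19  P5=11
Finish order: P2 → P3 → P5 → P1 → P4

P5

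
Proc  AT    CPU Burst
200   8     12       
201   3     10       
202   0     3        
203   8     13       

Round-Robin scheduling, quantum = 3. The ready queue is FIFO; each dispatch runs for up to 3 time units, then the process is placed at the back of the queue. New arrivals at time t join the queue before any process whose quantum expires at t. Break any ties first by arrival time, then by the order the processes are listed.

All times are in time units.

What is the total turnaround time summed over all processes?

Gantt: | 202 0-3 | 201 3-9 | 200 9-12 | 203 12-15 | 201 15-18 | 200 18-21 | 203 21-24 | 201 24-25 | 200 25-28 | 203 28-31 | 200 31-34 | 203 34-38 |
Completion: 200=34  201=25  202=3  203=38
Turnaround (C−A): 200=26  201=22  202=3  203=30
Turnaround = completion − arrival: 200=26, 201=22, 202=3, 203=30
Total turnaround = 26 + 22 + 3 + 30 = 81

81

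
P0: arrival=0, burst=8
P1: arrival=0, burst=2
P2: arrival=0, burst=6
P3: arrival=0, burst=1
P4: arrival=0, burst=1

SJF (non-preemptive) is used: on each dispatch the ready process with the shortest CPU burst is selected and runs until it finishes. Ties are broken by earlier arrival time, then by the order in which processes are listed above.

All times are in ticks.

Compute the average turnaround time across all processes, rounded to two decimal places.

Gantt: | P3 0-1 | P4 1-2 | P1 2-4 | P2 4-10 | P0 10-18 |
Completion: P0=18  P1=4  P2=10  P3=1  P4=2
Turnaround (C−A): P0=18  P1=4  P2=10  P3=1  P4=2
Turnaround times: P0=18, P1=4, P2=10, P3=1, P4=2
Average turnaround = (18+4+10+1+2) / 5 = 35/5 = 7.00

7.00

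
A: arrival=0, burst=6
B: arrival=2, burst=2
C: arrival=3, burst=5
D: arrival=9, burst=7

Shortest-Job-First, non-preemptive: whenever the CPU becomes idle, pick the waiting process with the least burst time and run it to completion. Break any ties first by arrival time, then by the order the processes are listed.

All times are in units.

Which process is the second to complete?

Timeline: | A 0-6 | B 6-8 | C 8-13 | D 13-20 |
Completion: A=6  B=8  C=13  D=20
Turnaround (C−A): A=6  B=6  C=10  D=11
Finish order: A → B → C → D

B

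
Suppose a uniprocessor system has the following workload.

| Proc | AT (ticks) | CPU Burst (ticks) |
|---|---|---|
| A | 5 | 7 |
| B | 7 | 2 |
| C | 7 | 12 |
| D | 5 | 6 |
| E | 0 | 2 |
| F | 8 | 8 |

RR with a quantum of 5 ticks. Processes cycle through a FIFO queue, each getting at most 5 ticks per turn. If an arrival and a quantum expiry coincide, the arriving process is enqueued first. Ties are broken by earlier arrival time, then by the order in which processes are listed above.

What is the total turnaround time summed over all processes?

Timeline: | E 0-2 | idle 2-5 | A 5-10 | D 10-15 | B 15-17 | C 17-22 | F 22-27 | A 27-29 | D 29-30 | C 30-35 | F 35-38 | C 38-40 |
Completion: A=29  B=17  C=40  D=30  E=2  F=38
Turnaround = completion − arrival: A=24, B=10, C=33, D=25, E=2, F=30
Total turnaround = 24 + 10 + 33 + 25 + 2 + 30 = 124

124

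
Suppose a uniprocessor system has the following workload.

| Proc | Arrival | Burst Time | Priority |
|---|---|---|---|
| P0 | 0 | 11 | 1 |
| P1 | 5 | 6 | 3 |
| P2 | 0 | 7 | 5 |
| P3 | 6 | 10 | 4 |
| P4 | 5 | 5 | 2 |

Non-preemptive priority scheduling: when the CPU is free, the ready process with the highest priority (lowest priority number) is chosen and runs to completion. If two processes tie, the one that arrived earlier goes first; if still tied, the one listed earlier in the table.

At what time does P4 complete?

Timeline: | P0 0-11 | P4 11-16 | P1 16-22 | P3 22-32 | P2 32-39 |
Completion: P0=11  P1=22  P2=39  P3=32  P4=16

16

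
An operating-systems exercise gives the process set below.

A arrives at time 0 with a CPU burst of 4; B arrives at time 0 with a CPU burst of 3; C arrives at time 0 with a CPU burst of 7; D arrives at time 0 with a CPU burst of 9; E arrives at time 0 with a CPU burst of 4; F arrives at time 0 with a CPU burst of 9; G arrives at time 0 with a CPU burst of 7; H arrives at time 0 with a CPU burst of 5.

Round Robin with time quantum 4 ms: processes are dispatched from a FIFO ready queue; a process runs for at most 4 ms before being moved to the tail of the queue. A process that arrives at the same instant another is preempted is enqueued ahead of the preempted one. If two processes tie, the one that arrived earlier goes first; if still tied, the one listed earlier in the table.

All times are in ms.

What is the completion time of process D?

47

Schedule: | A 0-4 | B 4-7 | C 7-11 | D 11-15 | E 15-19 | F 19-23 | G 23-27 | H 27-31 | C 31-34 | D 34-38 | F 38-42 | G 42-45 | H 45-46 | D 46-47 | F 47-48 |
Completion: A=4  B=7  C=34  D=47  E=19  F=48  G=45  H=46
Turnaround (C−A): A=4  B=7  C=34  D=47  E=19  F=48  G=45  H=46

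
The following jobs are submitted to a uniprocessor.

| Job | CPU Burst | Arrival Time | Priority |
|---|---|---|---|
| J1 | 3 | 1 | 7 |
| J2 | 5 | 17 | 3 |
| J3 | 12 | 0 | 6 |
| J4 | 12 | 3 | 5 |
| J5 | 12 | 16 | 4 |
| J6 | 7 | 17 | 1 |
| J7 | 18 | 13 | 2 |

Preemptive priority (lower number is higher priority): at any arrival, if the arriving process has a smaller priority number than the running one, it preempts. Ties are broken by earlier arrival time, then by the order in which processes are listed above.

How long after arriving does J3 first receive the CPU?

Gantt: | J3 0-3 | J4 3-13 | J7 13-17 | J6 17-24 | J7 24-38 | J2 38-43 | J5 43-55 | J4 55-57 | J3 57-66 | J1 66-69 |
Completion: J1=69  J2=43  J3=66  J4=57  J5=55  J6=24  J7=38
Turnaround (C−A): J1=68  J2=26  J3=66  J4=54  J5=39  J6=7  J7=25
Response(J3) = first start − arrival = 0 − 0 = 0

0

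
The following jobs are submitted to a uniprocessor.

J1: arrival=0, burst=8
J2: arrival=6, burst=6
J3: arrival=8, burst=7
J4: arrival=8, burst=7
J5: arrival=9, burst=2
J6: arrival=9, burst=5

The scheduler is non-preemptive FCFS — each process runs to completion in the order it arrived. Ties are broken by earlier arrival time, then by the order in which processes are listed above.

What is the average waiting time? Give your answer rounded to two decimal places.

10.17

Gantt: | J1 0-8 | J2 8-14 | J3 14-21 | J4 21-28 | J5 28-30 | J6 30-35 |
Completion: J1=8  J2=14  J3=21  J4=28  J5=30  J6=35
Turnaround (C−A): J1=8  J2=8  J3=13  J4=20  J5=21  J6=26
Waiting times: J1=0, J2=2, J3=6, J4=13, J5=19, J6=21
Average waiting = (0+2+6+13+19+21) / 6 = 61/6 = 10.17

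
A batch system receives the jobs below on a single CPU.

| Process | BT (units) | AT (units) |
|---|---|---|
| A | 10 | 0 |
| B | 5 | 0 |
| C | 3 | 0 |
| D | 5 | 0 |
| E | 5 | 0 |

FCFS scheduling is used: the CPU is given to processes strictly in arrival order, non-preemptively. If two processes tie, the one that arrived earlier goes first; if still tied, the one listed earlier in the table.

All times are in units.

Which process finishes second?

Schedule: | A 0-10 | B 10-15 | C 15-18 | D 18-23 | E 23-28 |
Completion: A=10  B=15  C=18  D=23  E=28
Turnaround (C−A): A=10  B=15  C=18  D=23  E=28
Finish order: A → B → C → D → E

B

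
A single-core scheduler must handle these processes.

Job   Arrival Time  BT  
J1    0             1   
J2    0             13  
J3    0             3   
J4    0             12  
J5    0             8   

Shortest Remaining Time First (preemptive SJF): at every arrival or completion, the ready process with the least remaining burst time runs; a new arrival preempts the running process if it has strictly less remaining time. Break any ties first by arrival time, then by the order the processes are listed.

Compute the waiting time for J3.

1

Schedule: | J1 0-1 | J3 1-4 | J5 4-12 | J4 12-24 | J2 24-37 |
Completion: J1=1  J2=37  J3=4  J4=24  J5=12
Turnaround (C−A): J1=1  J2=37  J3=4  J4=24  J5=12
Waiting(J3) = turnaround − burst = 4 − 3 = 1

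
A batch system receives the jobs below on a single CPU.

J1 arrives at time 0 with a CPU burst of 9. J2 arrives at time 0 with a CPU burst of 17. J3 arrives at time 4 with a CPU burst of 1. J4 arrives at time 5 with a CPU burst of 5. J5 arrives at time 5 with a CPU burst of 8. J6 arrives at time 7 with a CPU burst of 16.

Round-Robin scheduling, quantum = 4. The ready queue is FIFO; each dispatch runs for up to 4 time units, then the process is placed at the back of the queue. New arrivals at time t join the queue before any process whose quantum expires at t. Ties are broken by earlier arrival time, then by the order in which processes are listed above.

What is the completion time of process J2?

Gantt: | J1 0-4 | J2 4-8 | J3 8-9 | J1 9-13 | J4 13-17 | J5 17-21 | J6 21-25 | J2 25-29 | J1 29-30 | J4 30-31 | J5 31-35 | J6 35-39 | J2 39-43 | J6 43-47 | J2 47-51 | J6 51-55 | J2 55-56 |
Completion: J1=30  J2=56  J3=9  J4=31  J5=35  J6=55

56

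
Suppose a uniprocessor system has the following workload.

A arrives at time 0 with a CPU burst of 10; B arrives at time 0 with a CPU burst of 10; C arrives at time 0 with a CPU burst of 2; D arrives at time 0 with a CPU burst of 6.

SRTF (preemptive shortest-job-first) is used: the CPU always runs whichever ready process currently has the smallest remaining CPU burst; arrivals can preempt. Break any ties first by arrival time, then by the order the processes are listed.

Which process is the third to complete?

Schedule: | C 0-2 | D 2-8 | A 8-18 | B 18-28 |
Completion: A=18  B=28  C=2  D=8
Finish order: C → D → A → B

A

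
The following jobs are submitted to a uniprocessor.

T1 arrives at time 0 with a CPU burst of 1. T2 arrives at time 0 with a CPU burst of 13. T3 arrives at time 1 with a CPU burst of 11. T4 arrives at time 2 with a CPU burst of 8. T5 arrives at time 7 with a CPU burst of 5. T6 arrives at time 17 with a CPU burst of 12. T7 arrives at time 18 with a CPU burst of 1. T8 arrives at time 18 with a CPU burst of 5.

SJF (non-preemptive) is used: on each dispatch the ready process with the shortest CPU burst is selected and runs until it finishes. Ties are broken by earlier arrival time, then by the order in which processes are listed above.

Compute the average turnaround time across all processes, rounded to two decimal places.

Gantt: | T1 0-1 | T3 1-12 | T5 12-17 | T4 17-25 | T7 25-26 | T8 26-31 | T6 31-43 | T2 43-56 |
Completion: T1=1  T2=56  T3=12  T4=25  T5=17  T6=43  T7=26  T8=31
Turnaround times: T1=1, T2=56, T3=11, T4=23, T5=10, T6=26, T7=8, T8=13
Average turnaround = (1+56+11+23+10+26+8+13) / 8 = 148/8 = 18.50

18.50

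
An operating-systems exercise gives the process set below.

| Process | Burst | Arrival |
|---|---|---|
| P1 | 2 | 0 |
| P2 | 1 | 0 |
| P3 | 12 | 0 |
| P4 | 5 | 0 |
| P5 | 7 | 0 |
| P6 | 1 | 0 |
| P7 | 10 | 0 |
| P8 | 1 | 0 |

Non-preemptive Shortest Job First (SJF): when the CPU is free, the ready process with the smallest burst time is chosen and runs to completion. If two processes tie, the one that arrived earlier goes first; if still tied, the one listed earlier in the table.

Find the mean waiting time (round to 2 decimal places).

8.13

Timeline: | P2 0-1 | P6 1-2 | P8 2-3 | P1 3-5 | P4 5-10 | P5 10-17 | P7 17-27 | P3 27-39 |
Completion: P1=5  P2=1  P3=39  P4=10  P5=17  P6=2  P7=27  P8=3
Turnaround (C−A): P1=5  P2=1  P3=39  P4=10  P5=17  P6=2  P7=27  P8=3
Waiting times: P1=3, P2=0, P3=27, P4=5, P5=10, P6=1, P7=17, P8=2
Average waiting = (3+0+27+5+10+1+17+2) / 8 = 65/8 = 8.13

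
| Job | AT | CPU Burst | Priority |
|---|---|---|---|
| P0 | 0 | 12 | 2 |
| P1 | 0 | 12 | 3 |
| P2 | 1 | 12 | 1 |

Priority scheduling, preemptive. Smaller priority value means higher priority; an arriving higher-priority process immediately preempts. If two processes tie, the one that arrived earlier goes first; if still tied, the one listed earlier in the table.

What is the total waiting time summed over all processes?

36

Schedule: | P0 0-1 | P2 1-13 | P0 13-24 | P1 24-36 |
Completion: P0=24  P1=36  P2=13
Turnaround (C−A): P0=24  P1=36  P2=12
Waiting = turnaround − burst: P0=12, P1=24, P2=0
Total waiting = 12 + 24 + 0 = 36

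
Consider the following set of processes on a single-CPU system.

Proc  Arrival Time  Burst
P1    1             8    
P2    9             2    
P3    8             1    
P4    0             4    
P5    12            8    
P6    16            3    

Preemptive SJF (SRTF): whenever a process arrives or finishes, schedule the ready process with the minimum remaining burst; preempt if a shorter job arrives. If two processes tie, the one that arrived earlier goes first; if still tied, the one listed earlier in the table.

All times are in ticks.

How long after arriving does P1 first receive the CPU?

3

Timeline: | P4 0-4 | P1 4-8 | P3 8-9 | P2 9-11 | P1 11-15 | P5 15-16 | P6 16-19 | P5 19-26 |
Completion: P1=15  P2=11  P3=9  P4=4  P5=26  P6=19
Response(P1) = first start − arrival = 4 − 1 = 3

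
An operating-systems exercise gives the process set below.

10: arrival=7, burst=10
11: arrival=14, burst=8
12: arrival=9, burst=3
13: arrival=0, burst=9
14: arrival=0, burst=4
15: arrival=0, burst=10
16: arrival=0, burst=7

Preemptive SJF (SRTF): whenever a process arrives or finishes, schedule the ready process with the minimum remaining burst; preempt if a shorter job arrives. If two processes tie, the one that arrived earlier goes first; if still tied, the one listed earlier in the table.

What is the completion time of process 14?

Gantt: | 14 0-4 | 16 4-11 | 12 11-14 | 11 14-22 | 13 22-31 | 15 31-41 | 10 41-51 |
Completion: 10=51  11=22  12=14  13=31  14=4  15=41  16=11

4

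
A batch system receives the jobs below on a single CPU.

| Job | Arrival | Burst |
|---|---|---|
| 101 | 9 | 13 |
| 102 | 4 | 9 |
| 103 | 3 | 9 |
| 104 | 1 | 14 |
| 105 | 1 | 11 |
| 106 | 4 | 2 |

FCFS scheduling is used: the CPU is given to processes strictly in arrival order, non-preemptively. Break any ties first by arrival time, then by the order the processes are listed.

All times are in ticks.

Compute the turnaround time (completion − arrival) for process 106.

Gantt: | idle 0-1 | 104 1-15 | 105 15-26 | 103 26-35 | 102 35-44 | 106 44-46 | 101 46-59 |
Completion: 101=59  102=44  103=35  104=15  105=26  106=46
Turnaround(106) = completion − arrival = 46 − 4 = 42

42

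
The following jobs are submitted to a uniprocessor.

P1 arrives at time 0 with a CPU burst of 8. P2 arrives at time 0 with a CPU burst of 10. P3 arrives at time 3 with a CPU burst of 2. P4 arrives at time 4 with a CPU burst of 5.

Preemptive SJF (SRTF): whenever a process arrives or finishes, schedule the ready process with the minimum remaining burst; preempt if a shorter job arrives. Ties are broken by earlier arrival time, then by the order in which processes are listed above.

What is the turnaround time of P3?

2

Gantt: | P1 0-3 | P3 3-5 | P1 5-10 | P4 10-15 | P2 15-25 |
Completion: P1=10  P2=25  P3=5  P4=15
Turnaround (C−A): P1=10  P2=25  P3=2  P4=11
Turnaround(P3) = completion − arrival = 5 − 3 = 2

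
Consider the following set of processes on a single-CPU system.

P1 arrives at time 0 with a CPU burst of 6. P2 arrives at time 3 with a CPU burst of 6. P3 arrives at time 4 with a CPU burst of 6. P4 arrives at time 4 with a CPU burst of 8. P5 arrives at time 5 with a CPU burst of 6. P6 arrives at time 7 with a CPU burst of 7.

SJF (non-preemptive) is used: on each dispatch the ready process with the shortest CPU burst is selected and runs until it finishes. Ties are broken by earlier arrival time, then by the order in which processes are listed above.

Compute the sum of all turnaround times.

Gantt: | P1 0-6 | P2 6-12 | P3 12-18 | P5 18-24 | P6 24-31 | P4 31-39 |
Completion: P1=6  P2=12  P3=18  P4=39  P5=24  P6=31
Turnaround = completion − arrival: P1=6, P2=9, P3=14, P4=35, P5=19, P6=24
Total turnaround = 6 + 9 + 14 + 35 + 19 + 24 = 107

107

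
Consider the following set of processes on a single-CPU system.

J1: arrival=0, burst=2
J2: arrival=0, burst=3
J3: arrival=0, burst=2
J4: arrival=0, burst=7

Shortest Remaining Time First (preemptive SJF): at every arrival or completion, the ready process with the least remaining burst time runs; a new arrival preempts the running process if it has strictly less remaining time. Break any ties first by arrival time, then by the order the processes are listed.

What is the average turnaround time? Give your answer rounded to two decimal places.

6.75

Schedule: | J1 0-2 | J3 2-4 | J2 4-7 | J4 7-14 |
Completion: J1=2  J2=7  J3=4  J4=14
Turnaround (C−A): J1=2  J2=7  J3=4  J4=14
Turnaround times: J1=2, J2=7, J3=4, J4=14
Average turnaround = (2+7+4+14) / 4 = 27/4 = 6.75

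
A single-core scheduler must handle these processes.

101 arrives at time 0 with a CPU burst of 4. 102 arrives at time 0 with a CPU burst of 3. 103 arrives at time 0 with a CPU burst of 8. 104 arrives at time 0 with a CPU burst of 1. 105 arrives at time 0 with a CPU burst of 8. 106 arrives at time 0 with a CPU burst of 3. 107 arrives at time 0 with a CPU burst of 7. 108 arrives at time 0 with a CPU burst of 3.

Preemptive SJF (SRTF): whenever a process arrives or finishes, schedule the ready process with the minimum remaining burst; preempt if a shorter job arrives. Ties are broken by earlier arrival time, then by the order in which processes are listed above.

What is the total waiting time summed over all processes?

Timeline: | 104 0-1 | 102 1-4 | 106 4-7 | 108 7-10 | 101 10-14 | 107 14-21 | 103 21-29 | 105 29-37 |
Completion: 101=14  102=4  103=29  104=1  105=37  106=7  107=21  108=10
Turnaround (C−A): 101=14  102=4  103=29  104=1  105=37  106=7  107=21  108=10
Waiting = turnaround − burst: 101=10, 102=1, 103=21, 104=0, 105=29, 106=4, 107=14, 108=7
Total waiting = 10 + 1 + 21 + 0 + 29 + 4 + 14 + 7 = 86

86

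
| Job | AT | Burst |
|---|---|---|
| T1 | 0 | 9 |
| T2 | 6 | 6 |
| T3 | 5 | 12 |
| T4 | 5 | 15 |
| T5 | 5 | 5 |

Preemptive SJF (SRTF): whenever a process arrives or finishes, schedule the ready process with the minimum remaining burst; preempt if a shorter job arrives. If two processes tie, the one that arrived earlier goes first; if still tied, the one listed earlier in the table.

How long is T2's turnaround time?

Timeline: | T1 0-9 | T5 9-14 | T2 14-20 | T3 20-32 | T4 32-47 |
Completion: T1=9  T2=20  T3=32  T4=47  T5=14
Turnaround (C−A): T1=9  T2=14  T3=27  T4=42  T5=9
Turnaround(T2) = completion − arrival = 20 − 6 = 14

14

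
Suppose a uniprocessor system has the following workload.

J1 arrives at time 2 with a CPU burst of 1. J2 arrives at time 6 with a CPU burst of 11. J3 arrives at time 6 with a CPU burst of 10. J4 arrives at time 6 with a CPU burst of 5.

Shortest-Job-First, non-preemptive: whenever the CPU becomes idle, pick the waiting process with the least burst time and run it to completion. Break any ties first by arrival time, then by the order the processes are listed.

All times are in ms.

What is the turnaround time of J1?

Schedule: | idle 0-2 | J1 2-3 | idle 3-6 | J4 6-11 | J3 11-21 | J2 21-32 |
Completion: J1=3  J2=32  J3=21  J4=11
Turnaround(J1) = completion − arrival = 3 − 2 = 1

1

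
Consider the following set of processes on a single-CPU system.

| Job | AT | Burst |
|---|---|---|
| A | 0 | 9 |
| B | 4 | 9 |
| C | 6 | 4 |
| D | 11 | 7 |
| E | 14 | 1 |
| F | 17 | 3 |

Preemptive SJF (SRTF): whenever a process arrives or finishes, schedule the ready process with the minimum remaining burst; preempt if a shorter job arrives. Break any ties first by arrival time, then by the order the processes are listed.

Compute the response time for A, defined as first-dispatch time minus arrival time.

0

Schedule: | A 0-9 | C 9-13 | D 13-14 | E 14-15 | D 15-17 | F 17-20 | D 20-24 | B 24-33 |
Completion: A=9  B=33  C=13  D=24  E=15  F=20
Turnaround (C−A): A=9  B=29  C=7  D=13  E=1  F=3
Response(A) = first start − arrival = 0 − 0 = 0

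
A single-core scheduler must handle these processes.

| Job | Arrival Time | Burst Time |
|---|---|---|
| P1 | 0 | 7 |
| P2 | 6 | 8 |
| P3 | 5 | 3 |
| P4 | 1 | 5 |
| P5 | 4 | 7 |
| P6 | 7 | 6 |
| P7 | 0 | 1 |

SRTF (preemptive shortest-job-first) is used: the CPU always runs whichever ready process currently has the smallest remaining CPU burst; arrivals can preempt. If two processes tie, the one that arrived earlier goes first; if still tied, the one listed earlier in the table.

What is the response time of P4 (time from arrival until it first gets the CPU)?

0

Timeline: | P7 0-1 | P4 1-6 | P3 6-9 | P6 9-15 | P1 15-22 | P5 22-29 | P2 29-37 |
Completion: P1=22  P2=37  P3=9  P4=6  P5=29  P6=15  P7=1
Turnaround (C−A): P1=22  P2=31  P3=4  P4=5  P5=25  P6=8  P7=1
Response(P4) = first start − arrival = 1 − 1 = 0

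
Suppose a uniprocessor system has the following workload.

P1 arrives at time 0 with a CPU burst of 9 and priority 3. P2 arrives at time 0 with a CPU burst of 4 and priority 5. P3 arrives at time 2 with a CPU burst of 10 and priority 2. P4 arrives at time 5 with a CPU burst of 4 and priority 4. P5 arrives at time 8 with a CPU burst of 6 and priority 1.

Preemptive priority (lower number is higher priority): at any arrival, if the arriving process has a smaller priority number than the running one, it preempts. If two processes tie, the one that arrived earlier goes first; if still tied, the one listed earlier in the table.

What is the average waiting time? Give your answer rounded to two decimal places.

14.20

Timeline: | P1 0-2 | P3 2-8 | P5 8-14 | P3 14-18 | P1 18-25 | P4 25-29 | P2 29-33 |
Completion: P1=25  P2=33  P3=18  P4=29  P5=14
Waiting times: P1=16, P2=29, P3=6, P4=20, P5=0
Average waiting = (16+29+6+20+0) / 5 = 71/5 = 14.20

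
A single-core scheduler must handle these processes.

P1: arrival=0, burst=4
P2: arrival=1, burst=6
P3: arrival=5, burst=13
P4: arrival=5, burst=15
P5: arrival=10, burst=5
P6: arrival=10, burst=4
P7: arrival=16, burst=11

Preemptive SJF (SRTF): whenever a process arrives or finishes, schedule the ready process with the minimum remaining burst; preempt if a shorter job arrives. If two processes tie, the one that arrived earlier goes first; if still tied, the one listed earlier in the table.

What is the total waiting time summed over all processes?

73

Schedule: | P1 0-4 | P2 4-10 | P6 10-14 | P5 14-19 | P7 19-30 | P3 30-43 | P4 43-58 |
Completion: P1=4  P2=10  P3=43  P4=58  P5=19  P6=14  P7=30
Turnaround (C−A): P1=4  P2=9  P3=38  P4=53  P5=9  P6=4  P7=14
Waiting = turnaround − burst: P1=0, P2=3, P3=25, P4=38, P5=4, P6=0, P7=3
Total waiting = 0 + 3 + 25 + 38 + 4 + 0 + 3 = 73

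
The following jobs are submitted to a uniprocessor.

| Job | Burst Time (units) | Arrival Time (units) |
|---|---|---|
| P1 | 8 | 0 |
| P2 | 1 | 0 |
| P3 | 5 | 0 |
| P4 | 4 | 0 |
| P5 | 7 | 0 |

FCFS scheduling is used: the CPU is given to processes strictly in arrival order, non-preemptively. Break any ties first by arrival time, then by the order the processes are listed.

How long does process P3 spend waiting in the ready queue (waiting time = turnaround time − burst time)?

Schedule: | P1 0-8 | P2 8-9 | P3 9-14 | P4 14-18 | P5 18-25 |
Completion: P1=8  P2=9  P3=14  P4=18  P5=25
Waiting(P3) = turnaround − burst = 14 − 5 = 9

9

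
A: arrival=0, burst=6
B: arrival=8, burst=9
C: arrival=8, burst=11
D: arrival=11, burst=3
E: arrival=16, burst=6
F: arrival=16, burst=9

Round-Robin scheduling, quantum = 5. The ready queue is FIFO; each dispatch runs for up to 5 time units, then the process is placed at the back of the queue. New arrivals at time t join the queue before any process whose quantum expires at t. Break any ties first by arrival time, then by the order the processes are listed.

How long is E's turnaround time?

Timeline: | A 0-6 | idle 6-8 | B 8-13 | C 13-18 | D 18-21 | B 21-25 | E 25-30 | F 30-35 | C 35-40 | E 40-41 | F 41-45 | C 45-46 |
Completion: A=6  B=25  C=46  D=21  E=41  F=45
Turnaround (C−A): A=6  B=17  C=38  D=10  E=25  F=29
Turnaround(E) = completion − arrival = 41 − 16 = 25

25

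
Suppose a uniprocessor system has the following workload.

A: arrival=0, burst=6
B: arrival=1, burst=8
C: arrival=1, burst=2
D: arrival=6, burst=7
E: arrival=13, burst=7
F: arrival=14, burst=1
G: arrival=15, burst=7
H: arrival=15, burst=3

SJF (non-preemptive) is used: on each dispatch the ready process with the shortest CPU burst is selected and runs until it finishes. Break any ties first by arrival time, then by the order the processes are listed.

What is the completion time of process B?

41

Timeline: | A 0-6 | C 6-8 | D 8-15 | F 15-16 | H 16-19 | E 19-26 | G 26-33 | B 33-41 |
Completion: A=6  B=41  C=8  D=15  E=26  F=16  G=33  H=19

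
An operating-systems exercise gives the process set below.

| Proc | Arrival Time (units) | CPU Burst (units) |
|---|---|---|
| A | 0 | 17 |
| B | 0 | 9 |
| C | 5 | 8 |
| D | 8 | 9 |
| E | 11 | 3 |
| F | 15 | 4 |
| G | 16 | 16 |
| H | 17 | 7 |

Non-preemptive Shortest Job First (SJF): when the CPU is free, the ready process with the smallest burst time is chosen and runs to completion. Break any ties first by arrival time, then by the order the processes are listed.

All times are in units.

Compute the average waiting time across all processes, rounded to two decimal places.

15.63

Schedule: | B 0-9 | C 9-17 | E 17-20 | F 20-24 | H 24-31 | D 31-40 | G 40-56 | A 56-73 |
Completion: A=73  B=9  C=17  D=40  E=20  F=24  G=56  H=31
Waiting times: A=56, B=0, C=4, D=23, E=6, F=5, G=24, H=7
Average waiting = (56+0+4+23+6+5+24+7) / 8 = 125/8 = 15.63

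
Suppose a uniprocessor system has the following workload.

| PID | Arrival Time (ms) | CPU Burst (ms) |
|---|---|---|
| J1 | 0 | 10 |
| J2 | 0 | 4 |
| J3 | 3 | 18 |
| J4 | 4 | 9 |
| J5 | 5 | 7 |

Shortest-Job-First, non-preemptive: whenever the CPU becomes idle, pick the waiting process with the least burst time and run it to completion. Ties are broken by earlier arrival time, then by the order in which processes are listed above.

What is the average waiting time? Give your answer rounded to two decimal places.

11.00

Schedule: | J2 0-4 | J4 4-13 | J5 13-20 | J1 20-30 | J3 30-48 |
Completion: J1=30  J2=4  J3=48  J4=13  J5=20
Waiting times: J1=20, J2=0, J3=27, J4=0, J5=8
Average waiting = (20+0+27+0+8) / 5 = 55/5 = 11.00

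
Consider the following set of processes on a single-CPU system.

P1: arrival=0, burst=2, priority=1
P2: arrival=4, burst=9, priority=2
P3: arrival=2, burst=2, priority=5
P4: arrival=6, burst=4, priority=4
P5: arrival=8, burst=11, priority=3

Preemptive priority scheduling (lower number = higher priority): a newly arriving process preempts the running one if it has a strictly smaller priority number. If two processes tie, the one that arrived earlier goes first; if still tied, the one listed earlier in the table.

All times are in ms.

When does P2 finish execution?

Gantt: | P1 0-2 | P3 2-4 | P2 4-13 | P5 13-24 | P4 24-28 |
Completion: P1=2  P2=13  P3=4  P4=28  P5=24
Turnaround (C−A): P1=2  P2=9  P3=2  P4=22  P5=16

13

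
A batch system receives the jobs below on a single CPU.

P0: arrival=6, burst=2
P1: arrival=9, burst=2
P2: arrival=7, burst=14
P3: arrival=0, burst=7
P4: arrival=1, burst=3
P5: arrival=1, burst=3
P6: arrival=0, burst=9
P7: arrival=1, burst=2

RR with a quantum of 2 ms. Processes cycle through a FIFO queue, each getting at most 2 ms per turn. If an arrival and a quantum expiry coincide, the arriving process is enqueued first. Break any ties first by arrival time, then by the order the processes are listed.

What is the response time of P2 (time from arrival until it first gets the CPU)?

10

Schedule: | P3 0-2 | P6 2-4 | P4 4-6 | P5 6-8 | P7 8-10 | P3 10-12 | P6 12-14 | P0 14-16 | P4 16-17 | P2 17-19 | P5 19-20 | P1 20-22 | P3 22-24 | P6 24-26 | P2 26-28 | P3 28-29 | P6 29-31 | P2 31-33 | P6 33-34 | P2 34-42 |
Completion: P0=16  P1=22  P2=42  P3=29  P4=17  P5=20  P6=34  P7=10
Turnaround (C−A): P0=10  P1=13  P2=35  P3=29  P4=16  P5=19  P6=34  P7=9
Response(P2) = first start − arrival = 17 − 7 = 10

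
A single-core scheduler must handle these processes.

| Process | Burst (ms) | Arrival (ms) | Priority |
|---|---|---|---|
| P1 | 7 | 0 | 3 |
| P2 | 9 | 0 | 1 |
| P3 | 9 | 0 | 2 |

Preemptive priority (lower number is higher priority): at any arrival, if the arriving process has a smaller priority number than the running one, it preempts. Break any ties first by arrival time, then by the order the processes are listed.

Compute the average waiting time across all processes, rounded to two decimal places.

Timeline: | P2 0-9 | P3 9-18 | P1 18-25 |
Completion: P1=25  P2=9  P3=18
Waiting times: P1=18, P2=0, P3=9
Average waiting = (18+0+9) / 3 = 27/3 = 9.00

9.00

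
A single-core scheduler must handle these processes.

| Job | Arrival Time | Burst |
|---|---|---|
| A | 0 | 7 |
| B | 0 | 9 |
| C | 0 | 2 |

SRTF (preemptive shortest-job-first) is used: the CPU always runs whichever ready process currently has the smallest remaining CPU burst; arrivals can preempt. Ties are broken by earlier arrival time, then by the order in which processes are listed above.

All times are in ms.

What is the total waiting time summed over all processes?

Timeline: | C 0-2 | A 2-9 | B 9-18 |
Completion: A=9  B=18  C=2
Turnaround (C−A): A=9  B=18  C=2
Waiting = turnaround − burst: A=2, B=9, C=0
Total waiting = 2 + 9 + 0 = 11

11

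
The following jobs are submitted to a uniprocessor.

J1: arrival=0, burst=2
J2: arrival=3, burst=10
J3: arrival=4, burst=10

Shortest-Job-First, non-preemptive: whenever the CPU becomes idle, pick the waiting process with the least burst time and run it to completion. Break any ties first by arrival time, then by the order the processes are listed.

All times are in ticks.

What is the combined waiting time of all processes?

9

Schedule: | J1 0-2 | idle 2-3 | J2 3-13 | J3 13-23 |
Completion: J1=2  J2=13  J3=23
Turnaround (C−A): J1=2  J2=10  J3=19
Waiting = turnaround − burst: J1=0, J2=0, J3=9
Total waiting = 0 + 0 + 9 = 9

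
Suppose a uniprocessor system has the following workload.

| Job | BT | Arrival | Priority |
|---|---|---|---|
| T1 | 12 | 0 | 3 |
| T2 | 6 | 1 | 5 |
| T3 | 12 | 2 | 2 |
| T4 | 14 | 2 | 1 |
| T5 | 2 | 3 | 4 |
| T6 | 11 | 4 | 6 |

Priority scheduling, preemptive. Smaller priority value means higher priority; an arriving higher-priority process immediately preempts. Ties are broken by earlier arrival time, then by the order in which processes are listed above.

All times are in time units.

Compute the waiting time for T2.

39

Timeline: | T1 0-2 | T4 2-16 | T3 16-28 | T1 28-38 | T5 38-40 | T2 40-46 | T6 46-57 |
Completion: T1=38  T2=46  T3=28  T4=16  T5=40  T6=57
Waiting(T2) = turnaround − burst = 45 − 6 = 39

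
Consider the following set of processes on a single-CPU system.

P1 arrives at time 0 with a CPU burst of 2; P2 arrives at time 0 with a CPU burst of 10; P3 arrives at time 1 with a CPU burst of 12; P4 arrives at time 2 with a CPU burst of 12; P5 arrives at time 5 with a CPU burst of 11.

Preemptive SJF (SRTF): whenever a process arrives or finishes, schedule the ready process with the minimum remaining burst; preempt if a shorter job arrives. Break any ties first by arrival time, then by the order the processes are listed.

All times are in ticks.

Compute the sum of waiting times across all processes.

64

Gantt: | P1 0-2 | P2 2-12 | P5 12-23 | P3 23-35 | P4 35-47 |
Completion: P1=2  P2=12  P3=35  P4=47  P5=23
Waiting = turnaround − burst: P1=0, P2=2, P3=22, P4=33, P5=7
Total waiting = 0 + 2 + 22 + 33 + 7 = 64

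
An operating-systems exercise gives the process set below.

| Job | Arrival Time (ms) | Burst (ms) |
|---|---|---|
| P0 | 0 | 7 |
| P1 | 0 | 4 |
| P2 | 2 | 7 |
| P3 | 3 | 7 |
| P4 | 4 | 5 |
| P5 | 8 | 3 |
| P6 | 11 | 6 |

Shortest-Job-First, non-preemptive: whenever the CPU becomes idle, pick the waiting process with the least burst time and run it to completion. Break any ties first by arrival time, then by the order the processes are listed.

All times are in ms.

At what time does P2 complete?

32

Schedule: | P1 0-4 | P4 4-9 | P5 9-12 | P6 12-18 | P0 18-25 | P2 25-32 | P3 32-39 |
Completion: P0=25  P1=4  P2=32  P3=39  P4=9  P5=12  P6=18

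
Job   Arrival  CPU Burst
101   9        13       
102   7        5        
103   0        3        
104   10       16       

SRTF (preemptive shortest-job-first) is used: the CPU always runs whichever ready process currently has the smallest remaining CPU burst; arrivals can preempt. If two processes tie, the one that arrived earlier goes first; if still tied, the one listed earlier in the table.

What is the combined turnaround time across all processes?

55

Schedule: | 103 0-3 | idle 3-7 | 102 7-12 | 101 12-25 | 104 25-41 |
Completion: 101=25  102=12  103=3  104=41
Turnaround (C−A): 101=16  102=5  103=3  104=31
Turnaround = completion − arrival: 101=16, 102=5, 103=3, 104=31
Total turnaround = 16 + 5 + 3 + 31 = 55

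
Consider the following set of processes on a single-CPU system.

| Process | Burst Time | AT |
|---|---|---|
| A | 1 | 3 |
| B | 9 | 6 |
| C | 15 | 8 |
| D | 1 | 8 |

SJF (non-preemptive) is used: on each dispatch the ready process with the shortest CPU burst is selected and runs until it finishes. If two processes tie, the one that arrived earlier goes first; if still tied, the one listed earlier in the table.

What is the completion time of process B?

15

Schedule: | idle 0-3 | A 3-4 | idle 4-6 | B 6-15 | D 15-16 | C 16-31 |
Completion: A=4  B=15  C=31  D=16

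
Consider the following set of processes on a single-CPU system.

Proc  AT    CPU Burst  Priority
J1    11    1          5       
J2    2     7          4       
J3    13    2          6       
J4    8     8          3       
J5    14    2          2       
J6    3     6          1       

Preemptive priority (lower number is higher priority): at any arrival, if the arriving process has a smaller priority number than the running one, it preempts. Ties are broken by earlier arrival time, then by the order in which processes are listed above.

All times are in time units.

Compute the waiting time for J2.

Schedule: | idle 0-2 | J2 2-3 | J6 3-9 | J4 9-14 | J5 14-16 | J4 16-19 | J2 19-25 | J1 25-26 | J3 26-28 |
Completion: J1=26  J2=25  J3=28  J4=19  J5=16  J6=9
Turnaround (C−A): J1=15  J2=23  J3=15  J4=11  J5=2  J6=6
Waiting(J2) = turnaround − burst = 23 − 7 = 16

16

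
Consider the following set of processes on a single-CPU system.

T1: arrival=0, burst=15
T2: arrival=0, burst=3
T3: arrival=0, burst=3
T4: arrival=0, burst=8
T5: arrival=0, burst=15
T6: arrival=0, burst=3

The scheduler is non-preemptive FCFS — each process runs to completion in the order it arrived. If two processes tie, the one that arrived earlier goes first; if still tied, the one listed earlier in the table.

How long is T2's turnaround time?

18

Timeline: | T1 0-15 | T2 15-18 | T3 18-21 | T4 21-29 | T5 29-44 | T6 44-47 |
Completion: T1=15  T2=18  T3=21  T4=29  T5=44  T6=47
Turnaround (C−A): T1=15  T2=18  T3=21  T4=29  T5=44  T6=47
Turnaround(T2) = completion − arrival = 18 − 0 = 18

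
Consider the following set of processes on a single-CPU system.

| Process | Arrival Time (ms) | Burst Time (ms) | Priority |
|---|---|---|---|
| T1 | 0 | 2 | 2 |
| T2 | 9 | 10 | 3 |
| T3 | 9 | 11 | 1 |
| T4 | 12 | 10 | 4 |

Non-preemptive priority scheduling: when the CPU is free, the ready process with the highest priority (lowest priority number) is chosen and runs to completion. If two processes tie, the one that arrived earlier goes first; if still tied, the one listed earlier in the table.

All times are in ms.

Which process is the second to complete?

T3

Schedule: | T1 0-2 | idle 2-9 | T3 9-20 | T2 20-30 | T4 30-40 |
Completion: T1=2  T2=30  T3=20  T4=40
Turnaround (C−A): T1=2  T2=21  T3=11  T4=28
Finish order: T1 → T3 → T2 → T4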